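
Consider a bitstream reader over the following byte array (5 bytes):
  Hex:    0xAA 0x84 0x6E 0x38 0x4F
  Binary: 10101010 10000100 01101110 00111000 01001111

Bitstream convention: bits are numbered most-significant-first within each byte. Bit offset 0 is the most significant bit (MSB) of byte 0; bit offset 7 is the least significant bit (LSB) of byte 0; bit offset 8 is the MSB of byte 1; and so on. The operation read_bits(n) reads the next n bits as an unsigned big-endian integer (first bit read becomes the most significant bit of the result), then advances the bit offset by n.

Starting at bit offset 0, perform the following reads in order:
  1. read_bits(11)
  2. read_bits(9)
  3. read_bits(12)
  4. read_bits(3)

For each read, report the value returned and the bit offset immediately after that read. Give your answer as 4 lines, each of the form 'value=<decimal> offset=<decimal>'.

Answer: value=1364 offset=11
value=70 offset=20
value=3640 offset=32
value=2 offset=35

Derivation:
Read 1: bits[0:11] width=11 -> value=1364 (bin 10101010100); offset now 11 = byte 1 bit 3; 29 bits remain
Read 2: bits[11:20] width=9 -> value=70 (bin 001000110); offset now 20 = byte 2 bit 4; 20 bits remain
Read 3: bits[20:32] width=12 -> value=3640 (bin 111000111000); offset now 32 = byte 4 bit 0; 8 bits remain
Read 4: bits[32:35] width=3 -> value=2 (bin 010); offset now 35 = byte 4 bit 3; 5 bits remain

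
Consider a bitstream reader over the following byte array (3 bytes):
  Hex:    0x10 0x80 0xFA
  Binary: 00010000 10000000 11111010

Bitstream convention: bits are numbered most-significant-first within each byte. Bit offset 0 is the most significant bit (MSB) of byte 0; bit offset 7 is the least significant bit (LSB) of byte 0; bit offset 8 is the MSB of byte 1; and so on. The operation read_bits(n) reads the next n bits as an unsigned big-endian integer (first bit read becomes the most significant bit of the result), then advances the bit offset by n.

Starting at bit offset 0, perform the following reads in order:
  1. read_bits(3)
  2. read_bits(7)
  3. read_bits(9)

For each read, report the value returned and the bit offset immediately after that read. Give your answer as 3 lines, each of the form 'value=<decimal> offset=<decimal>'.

Read 1: bits[0:3] width=3 -> value=0 (bin 000); offset now 3 = byte 0 bit 3; 21 bits remain
Read 2: bits[3:10] width=7 -> value=66 (bin 1000010); offset now 10 = byte 1 bit 2; 14 bits remain
Read 3: bits[10:19] width=9 -> value=7 (bin 000000111); offset now 19 = byte 2 bit 3; 5 bits remain

Answer: value=0 offset=3
value=66 offset=10
value=7 offset=19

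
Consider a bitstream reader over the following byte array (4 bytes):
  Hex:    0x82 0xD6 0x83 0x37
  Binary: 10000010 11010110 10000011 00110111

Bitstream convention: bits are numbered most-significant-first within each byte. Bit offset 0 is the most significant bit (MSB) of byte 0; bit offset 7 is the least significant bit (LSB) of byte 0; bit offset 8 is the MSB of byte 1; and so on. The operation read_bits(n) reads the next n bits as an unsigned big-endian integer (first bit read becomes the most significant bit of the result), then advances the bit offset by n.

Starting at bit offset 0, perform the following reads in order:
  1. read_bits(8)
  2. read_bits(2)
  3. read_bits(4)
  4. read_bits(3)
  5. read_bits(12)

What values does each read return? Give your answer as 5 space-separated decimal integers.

Answer: 130 3 5 5 102

Derivation:
Read 1: bits[0:8] width=8 -> value=130 (bin 10000010); offset now 8 = byte 1 bit 0; 24 bits remain
Read 2: bits[8:10] width=2 -> value=3 (bin 11); offset now 10 = byte 1 bit 2; 22 bits remain
Read 3: bits[10:14] width=4 -> value=5 (bin 0101); offset now 14 = byte 1 bit 6; 18 bits remain
Read 4: bits[14:17] width=3 -> value=5 (bin 101); offset now 17 = byte 2 bit 1; 15 bits remain
Read 5: bits[17:29] width=12 -> value=102 (bin 000001100110); offset now 29 = byte 3 bit 5; 3 bits remain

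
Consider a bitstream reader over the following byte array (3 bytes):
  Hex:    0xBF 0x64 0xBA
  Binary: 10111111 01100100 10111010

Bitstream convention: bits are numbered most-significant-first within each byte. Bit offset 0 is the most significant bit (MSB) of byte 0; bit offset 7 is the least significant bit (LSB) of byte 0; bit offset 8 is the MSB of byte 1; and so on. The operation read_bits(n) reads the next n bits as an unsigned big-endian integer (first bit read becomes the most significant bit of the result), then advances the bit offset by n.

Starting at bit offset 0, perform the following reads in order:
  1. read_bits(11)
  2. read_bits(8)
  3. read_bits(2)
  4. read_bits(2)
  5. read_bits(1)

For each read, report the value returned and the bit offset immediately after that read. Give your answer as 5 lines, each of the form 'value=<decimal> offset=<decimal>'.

Answer: value=1531 offset=11
value=37 offset=19
value=3 offset=21
value=1 offset=23
value=0 offset=24

Derivation:
Read 1: bits[0:11] width=11 -> value=1531 (bin 10111111011); offset now 11 = byte 1 bit 3; 13 bits remain
Read 2: bits[11:19] width=8 -> value=37 (bin 00100101); offset now 19 = byte 2 bit 3; 5 bits remain
Read 3: bits[19:21] width=2 -> value=3 (bin 11); offset now 21 = byte 2 bit 5; 3 bits remain
Read 4: bits[21:23] width=2 -> value=1 (bin 01); offset now 23 = byte 2 bit 7; 1 bits remain
Read 5: bits[23:24] width=1 -> value=0 (bin 0); offset now 24 = byte 3 bit 0; 0 bits remain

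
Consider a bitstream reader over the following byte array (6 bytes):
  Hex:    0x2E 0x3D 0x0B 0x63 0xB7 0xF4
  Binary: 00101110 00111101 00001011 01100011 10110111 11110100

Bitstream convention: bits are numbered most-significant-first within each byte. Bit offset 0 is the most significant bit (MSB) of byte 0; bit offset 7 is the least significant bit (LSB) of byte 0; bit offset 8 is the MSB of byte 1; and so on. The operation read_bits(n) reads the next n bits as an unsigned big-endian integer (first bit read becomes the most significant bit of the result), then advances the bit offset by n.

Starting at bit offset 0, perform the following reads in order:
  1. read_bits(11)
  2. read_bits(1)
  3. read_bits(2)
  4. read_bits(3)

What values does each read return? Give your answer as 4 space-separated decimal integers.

Read 1: bits[0:11] width=11 -> value=369 (bin 00101110001); offset now 11 = byte 1 bit 3; 37 bits remain
Read 2: bits[11:12] width=1 -> value=1 (bin 1); offset now 12 = byte 1 bit 4; 36 bits remain
Read 3: bits[12:14] width=2 -> value=3 (bin 11); offset now 14 = byte 1 bit 6; 34 bits remain
Read 4: bits[14:17] width=3 -> value=2 (bin 010); offset now 17 = byte 2 bit 1; 31 bits remain

Answer: 369 1 3 2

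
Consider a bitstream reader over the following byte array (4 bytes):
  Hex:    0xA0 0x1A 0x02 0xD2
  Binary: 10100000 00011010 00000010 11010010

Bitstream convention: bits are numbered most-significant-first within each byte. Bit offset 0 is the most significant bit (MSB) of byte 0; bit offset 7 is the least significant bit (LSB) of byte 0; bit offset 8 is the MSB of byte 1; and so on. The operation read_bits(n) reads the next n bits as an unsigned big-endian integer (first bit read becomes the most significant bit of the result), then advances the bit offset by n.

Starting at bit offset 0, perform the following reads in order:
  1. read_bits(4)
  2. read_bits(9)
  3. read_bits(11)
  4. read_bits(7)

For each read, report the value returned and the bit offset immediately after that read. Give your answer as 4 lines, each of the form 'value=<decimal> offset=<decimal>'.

Answer: value=10 offset=4
value=3 offset=13
value=514 offset=24
value=105 offset=31

Derivation:
Read 1: bits[0:4] width=4 -> value=10 (bin 1010); offset now 4 = byte 0 bit 4; 28 bits remain
Read 2: bits[4:13] width=9 -> value=3 (bin 000000011); offset now 13 = byte 1 bit 5; 19 bits remain
Read 3: bits[13:24] width=11 -> value=514 (bin 01000000010); offset now 24 = byte 3 bit 0; 8 bits remain
Read 4: bits[24:31] width=7 -> value=105 (bin 1101001); offset now 31 = byte 3 bit 7; 1 bits remain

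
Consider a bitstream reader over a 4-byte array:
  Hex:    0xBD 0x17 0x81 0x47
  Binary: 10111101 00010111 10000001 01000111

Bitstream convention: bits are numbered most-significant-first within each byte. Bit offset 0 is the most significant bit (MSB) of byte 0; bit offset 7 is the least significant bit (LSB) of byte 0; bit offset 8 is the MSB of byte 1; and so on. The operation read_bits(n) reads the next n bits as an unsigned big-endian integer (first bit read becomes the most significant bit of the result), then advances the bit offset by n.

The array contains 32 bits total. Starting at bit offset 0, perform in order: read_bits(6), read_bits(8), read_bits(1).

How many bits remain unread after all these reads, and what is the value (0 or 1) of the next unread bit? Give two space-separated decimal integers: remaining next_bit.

Answer: 17 1

Derivation:
Read 1: bits[0:6] width=6 -> value=47 (bin 101111); offset now 6 = byte 0 bit 6; 26 bits remain
Read 2: bits[6:14] width=8 -> value=69 (bin 01000101); offset now 14 = byte 1 bit 6; 18 bits remain
Read 3: bits[14:15] width=1 -> value=1 (bin 1); offset now 15 = byte 1 bit 7; 17 bits remain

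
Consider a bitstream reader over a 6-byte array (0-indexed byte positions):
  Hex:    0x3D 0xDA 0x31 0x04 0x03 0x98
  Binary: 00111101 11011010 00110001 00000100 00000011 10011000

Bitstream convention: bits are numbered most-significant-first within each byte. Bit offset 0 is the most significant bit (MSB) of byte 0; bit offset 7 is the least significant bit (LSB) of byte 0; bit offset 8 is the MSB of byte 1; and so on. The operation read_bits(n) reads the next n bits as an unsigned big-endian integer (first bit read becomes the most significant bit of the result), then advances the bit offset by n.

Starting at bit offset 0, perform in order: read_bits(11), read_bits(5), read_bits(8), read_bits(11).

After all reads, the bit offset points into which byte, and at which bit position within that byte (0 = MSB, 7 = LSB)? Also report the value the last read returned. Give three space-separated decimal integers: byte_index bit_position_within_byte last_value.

Read 1: bits[0:11] width=11 -> value=494 (bin 00111101110); offset now 11 = byte 1 bit 3; 37 bits remain
Read 2: bits[11:16] width=5 -> value=26 (bin 11010); offset now 16 = byte 2 bit 0; 32 bits remain
Read 3: bits[16:24] width=8 -> value=49 (bin 00110001); offset now 24 = byte 3 bit 0; 24 bits remain
Read 4: bits[24:35] width=11 -> value=32 (bin 00000100000); offset now 35 = byte 4 bit 3; 13 bits remain

Answer: 4 3 32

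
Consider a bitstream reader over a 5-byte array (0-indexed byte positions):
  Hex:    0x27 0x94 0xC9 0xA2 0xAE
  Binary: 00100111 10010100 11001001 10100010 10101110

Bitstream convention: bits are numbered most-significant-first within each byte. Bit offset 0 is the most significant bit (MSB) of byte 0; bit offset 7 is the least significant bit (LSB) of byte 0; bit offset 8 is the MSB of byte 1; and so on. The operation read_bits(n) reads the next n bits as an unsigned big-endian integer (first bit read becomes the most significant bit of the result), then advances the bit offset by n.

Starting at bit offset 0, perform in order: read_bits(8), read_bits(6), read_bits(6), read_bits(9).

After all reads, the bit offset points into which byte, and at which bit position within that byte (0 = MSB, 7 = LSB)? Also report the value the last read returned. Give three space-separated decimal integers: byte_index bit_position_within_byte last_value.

Answer: 3 5 308

Derivation:
Read 1: bits[0:8] width=8 -> value=39 (bin 00100111); offset now 8 = byte 1 bit 0; 32 bits remain
Read 2: bits[8:14] width=6 -> value=37 (bin 100101); offset now 14 = byte 1 bit 6; 26 bits remain
Read 3: bits[14:20] width=6 -> value=12 (bin 001100); offset now 20 = byte 2 bit 4; 20 bits remain
Read 4: bits[20:29] width=9 -> value=308 (bin 100110100); offset now 29 = byte 3 bit 5; 11 bits remain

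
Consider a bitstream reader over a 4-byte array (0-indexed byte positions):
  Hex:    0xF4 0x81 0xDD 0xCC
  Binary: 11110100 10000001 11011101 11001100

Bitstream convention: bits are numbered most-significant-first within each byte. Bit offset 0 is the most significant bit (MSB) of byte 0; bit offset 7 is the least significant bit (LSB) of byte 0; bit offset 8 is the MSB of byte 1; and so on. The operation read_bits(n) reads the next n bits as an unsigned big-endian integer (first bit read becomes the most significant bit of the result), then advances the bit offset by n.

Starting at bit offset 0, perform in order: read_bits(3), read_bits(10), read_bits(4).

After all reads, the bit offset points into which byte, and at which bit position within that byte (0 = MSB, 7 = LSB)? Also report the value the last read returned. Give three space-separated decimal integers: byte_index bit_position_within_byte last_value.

Answer: 2 1 3

Derivation:
Read 1: bits[0:3] width=3 -> value=7 (bin 111); offset now 3 = byte 0 bit 3; 29 bits remain
Read 2: bits[3:13] width=10 -> value=656 (bin 1010010000); offset now 13 = byte 1 bit 5; 19 bits remain
Read 3: bits[13:17] width=4 -> value=3 (bin 0011); offset now 17 = byte 2 bit 1; 15 bits remain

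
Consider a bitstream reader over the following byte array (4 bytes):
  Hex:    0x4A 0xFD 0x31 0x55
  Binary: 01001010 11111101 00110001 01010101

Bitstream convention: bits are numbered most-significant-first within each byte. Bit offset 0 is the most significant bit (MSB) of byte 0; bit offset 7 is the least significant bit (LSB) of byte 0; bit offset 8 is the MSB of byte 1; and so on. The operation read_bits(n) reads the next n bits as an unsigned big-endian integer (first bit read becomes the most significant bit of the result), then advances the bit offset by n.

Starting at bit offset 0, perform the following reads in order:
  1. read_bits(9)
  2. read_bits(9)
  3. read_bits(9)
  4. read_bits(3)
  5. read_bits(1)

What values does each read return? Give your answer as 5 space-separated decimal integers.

Read 1: bits[0:9] width=9 -> value=149 (bin 010010101); offset now 9 = byte 1 bit 1; 23 bits remain
Read 2: bits[9:18] width=9 -> value=500 (bin 111110100); offset now 18 = byte 2 bit 2; 14 bits remain
Read 3: bits[18:27] width=9 -> value=394 (bin 110001010); offset now 27 = byte 3 bit 3; 5 bits remain
Read 4: bits[27:30] width=3 -> value=5 (bin 101); offset now 30 = byte 3 bit 6; 2 bits remain
Read 5: bits[30:31] width=1 -> value=0 (bin 0); offset now 31 = byte 3 bit 7; 1 bits remain

Answer: 149 500 394 5 0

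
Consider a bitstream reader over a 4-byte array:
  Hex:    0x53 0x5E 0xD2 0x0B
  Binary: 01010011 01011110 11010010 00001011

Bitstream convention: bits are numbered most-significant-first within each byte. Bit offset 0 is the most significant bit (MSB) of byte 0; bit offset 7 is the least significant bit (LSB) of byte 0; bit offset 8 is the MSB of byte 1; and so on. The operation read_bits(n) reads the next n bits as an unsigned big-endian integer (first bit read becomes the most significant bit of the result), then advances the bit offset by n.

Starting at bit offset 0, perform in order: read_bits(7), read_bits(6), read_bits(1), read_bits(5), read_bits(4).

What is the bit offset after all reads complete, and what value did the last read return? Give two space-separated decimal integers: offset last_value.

Read 1: bits[0:7] width=7 -> value=41 (bin 0101001); offset now 7 = byte 0 bit 7; 25 bits remain
Read 2: bits[7:13] width=6 -> value=43 (bin 101011); offset now 13 = byte 1 bit 5; 19 bits remain
Read 3: bits[13:14] width=1 -> value=1 (bin 1); offset now 14 = byte 1 bit 6; 18 bits remain
Read 4: bits[14:19] width=5 -> value=22 (bin 10110); offset now 19 = byte 2 bit 3; 13 bits remain
Read 5: bits[19:23] width=4 -> value=9 (bin 1001); offset now 23 = byte 2 bit 7; 9 bits remain

Answer: 23 9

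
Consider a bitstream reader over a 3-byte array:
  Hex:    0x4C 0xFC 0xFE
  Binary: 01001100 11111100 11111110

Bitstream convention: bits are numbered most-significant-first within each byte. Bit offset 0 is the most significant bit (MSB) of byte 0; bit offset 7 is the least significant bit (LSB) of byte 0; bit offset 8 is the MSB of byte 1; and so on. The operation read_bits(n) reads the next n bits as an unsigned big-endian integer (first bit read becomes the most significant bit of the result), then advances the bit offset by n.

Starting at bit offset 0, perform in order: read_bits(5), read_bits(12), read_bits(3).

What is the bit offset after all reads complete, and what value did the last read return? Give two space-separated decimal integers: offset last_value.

Answer: 20 7

Derivation:
Read 1: bits[0:5] width=5 -> value=9 (bin 01001); offset now 5 = byte 0 bit 5; 19 bits remain
Read 2: bits[5:17] width=12 -> value=2553 (bin 100111111001); offset now 17 = byte 2 bit 1; 7 bits remain
Read 3: bits[17:20] width=3 -> value=7 (bin 111); offset now 20 = byte 2 bit 4; 4 bits remain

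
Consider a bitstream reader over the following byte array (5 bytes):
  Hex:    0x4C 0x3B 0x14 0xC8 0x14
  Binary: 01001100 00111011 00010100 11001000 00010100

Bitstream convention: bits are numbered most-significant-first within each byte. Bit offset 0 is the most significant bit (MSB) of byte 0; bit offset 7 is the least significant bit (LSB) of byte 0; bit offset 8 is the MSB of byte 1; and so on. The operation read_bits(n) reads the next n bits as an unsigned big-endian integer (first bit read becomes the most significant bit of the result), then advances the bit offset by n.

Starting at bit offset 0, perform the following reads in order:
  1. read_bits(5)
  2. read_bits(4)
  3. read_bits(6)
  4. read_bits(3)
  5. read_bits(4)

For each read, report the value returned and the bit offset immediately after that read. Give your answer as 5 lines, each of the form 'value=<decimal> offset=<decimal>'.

Read 1: bits[0:5] width=5 -> value=9 (bin 01001); offset now 5 = byte 0 bit 5; 35 bits remain
Read 2: bits[5:9] width=4 -> value=8 (bin 1000); offset now 9 = byte 1 bit 1; 31 bits remain
Read 3: bits[9:15] width=6 -> value=29 (bin 011101); offset now 15 = byte 1 bit 7; 25 bits remain
Read 4: bits[15:18] width=3 -> value=4 (bin 100); offset now 18 = byte 2 bit 2; 22 bits remain
Read 5: bits[18:22] width=4 -> value=5 (bin 0101); offset now 22 = byte 2 bit 6; 18 bits remain

Answer: value=9 offset=5
value=8 offset=9
value=29 offset=15
value=4 offset=18
value=5 offset=22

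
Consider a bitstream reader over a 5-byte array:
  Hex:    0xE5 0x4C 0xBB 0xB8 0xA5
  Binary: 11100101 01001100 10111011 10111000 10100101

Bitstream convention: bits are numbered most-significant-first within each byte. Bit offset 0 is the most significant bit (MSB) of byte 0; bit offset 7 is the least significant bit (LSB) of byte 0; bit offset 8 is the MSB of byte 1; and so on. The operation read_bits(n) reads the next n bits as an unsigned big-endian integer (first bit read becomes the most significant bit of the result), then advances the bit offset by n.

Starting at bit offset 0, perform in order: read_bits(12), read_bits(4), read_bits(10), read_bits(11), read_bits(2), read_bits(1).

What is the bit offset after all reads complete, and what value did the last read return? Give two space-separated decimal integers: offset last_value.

Read 1: bits[0:12] width=12 -> value=3668 (bin 111001010100); offset now 12 = byte 1 bit 4; 28 bits remain
Read 2: bits[12:16] width=4 -> value=12 (bin 1100); offset now 16 = byte 2 bit 0; 24 bits remain
Read 3: bits[16:26] width=10 -> value=750 (bin 1011101110); offset now 26 = byte 3 bit 2; 14 bits remain
Read 4: bits[26:37] width=11 -> value=1812 (bin 11100010100); offset now 37 = byte 4 bit 5; 3 bits remain
Read 5: bits[37:39] width=2 -> value=2 (bin 10); offset now 39 = byte 4 bit 7; 1 bits remain
Read 6: bits[39:40] width=1 -> value=1 (bin 1); offset now 40 = byte 5 bit 0; 0 bits remain

Answer: 40 1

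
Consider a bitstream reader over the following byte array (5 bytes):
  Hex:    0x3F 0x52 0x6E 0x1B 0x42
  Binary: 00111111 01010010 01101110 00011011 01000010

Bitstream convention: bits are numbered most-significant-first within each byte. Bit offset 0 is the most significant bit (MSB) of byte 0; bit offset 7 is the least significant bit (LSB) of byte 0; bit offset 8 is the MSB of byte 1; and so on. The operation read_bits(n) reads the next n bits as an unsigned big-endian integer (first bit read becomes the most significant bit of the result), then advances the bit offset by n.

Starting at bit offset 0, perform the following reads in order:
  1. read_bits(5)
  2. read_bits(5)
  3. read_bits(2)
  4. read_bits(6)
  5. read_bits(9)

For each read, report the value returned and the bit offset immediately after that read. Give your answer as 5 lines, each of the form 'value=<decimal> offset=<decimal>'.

Answer: value=7 offset=5
value=29 offset=10
value=1 offset=12
value=9 offset=18
value=368 offset=27

Derivation:
Read 1: bits[0:5] width=5 -> value=7 (bin 00111); offset now 5 = byte 0 bit 5; 35 bits remain
Read 2: bits[5:10] width=5 -> value=29 (bin 11101); offset now 10 = byte 1 bit 2; 30 bits remain
Read 3: bits[10:12] width=2 -> value=1 (bin 01); offset now 12 = byte 1 bit 4; 28 bits remain
Read 4: bits[12:18] width=6 -> value=9 (bin 001001); offset now 18 = byte 2 bit 2; 22 bits remain
Read 5: bits[18:27] width=9 -> value=368 (bin 101110000); offset now 27 = byte 3 bit 3; 13 bits remain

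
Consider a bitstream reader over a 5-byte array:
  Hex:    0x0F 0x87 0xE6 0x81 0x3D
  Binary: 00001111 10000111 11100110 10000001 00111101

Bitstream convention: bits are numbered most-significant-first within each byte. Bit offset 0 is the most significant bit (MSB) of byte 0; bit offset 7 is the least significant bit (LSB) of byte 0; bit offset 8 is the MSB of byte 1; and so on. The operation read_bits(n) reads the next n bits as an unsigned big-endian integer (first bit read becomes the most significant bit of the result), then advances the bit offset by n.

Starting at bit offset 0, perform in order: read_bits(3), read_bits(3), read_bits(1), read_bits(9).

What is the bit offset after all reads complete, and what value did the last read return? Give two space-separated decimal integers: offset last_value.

Read 1: bits[0:3] width=3 -> value=0 (bin 000); offset now 3 = byte 0 bit 3; 37 bits remain
Read 2: bits[3:6] width=3 -> value=3 (bin 011); offset now 6 = byte 0 bit 6; 34 bits remain
Read 3: bits[6:7] width=1 -> value=1 (bin 1); offset now 7 = byte 0 bit 7; 33 bits remain
Read 4: bits[7:16] width=9 -> value=391 (bin 110000111); offset now 16 = byte 2 bit 0; 24 bits remain

Answer: 16 391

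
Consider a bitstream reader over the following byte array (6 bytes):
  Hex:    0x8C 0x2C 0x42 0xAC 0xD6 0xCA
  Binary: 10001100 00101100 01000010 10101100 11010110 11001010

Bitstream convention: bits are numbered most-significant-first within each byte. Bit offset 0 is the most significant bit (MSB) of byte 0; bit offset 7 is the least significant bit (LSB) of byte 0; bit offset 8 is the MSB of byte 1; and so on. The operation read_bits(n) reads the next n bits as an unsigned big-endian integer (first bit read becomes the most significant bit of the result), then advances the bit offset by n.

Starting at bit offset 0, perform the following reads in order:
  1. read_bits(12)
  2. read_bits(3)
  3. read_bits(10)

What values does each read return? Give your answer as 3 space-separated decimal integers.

Answer: 2242 6 133

Derivation:
Read 1: bits[0:12] width=12 -> value=2242 (bin 100011000010); offset now 12 = byte 1 bit 4; 36 bits remain
Read 2: bits[12:15] width=3 -> value=6 (bin 110); offset now 15 = byte 1 bit 7; 33 bits remain
Read 3: bits[15:25] width=10 -> value=133 (bin 0010000101); offset now 25 = byte 3 bit 1; 23 bits remain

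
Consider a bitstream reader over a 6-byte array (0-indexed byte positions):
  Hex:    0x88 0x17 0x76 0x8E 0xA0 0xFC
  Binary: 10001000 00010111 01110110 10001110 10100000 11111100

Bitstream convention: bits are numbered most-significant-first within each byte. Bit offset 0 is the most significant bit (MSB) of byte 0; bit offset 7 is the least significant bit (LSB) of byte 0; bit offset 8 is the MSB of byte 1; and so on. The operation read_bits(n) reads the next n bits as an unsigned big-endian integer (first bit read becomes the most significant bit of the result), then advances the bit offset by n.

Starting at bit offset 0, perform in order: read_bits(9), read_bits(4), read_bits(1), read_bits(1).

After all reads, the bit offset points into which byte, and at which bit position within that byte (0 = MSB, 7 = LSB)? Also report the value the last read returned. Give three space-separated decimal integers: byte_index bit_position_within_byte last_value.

Read 1: bits[0:9] width=9 -> value=272 (bin 100010000); offset now 9 = byte 1 bit 1; 39 bits remain
Read 2: bits[9:13] width=4 -> value=2 (bin 0010); offset now 13 = byte 1 bit 5; 35 bits remain
Read 3: bits[13:14] width=1 -> value=1 (bin 1); offset now 14 = byte 1 bit 6; 34 bits remain
Read 4: bits[14:15] width=1 -> value=1 (bin 1); offset now 15 = byte 1 bit 7; 33 bits remain

Answer: 1 7 1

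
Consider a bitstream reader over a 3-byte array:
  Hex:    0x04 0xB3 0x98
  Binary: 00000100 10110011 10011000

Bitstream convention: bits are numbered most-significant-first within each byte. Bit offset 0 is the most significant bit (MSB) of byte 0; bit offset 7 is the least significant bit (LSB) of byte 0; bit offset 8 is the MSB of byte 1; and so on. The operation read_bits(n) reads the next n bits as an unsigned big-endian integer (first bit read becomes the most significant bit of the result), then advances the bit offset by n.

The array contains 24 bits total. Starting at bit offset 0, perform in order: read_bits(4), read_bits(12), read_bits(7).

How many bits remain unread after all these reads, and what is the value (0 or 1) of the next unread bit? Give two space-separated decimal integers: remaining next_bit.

Answer: 1 0

Derivation:
Read 1: bits[0:4] width=4 -> value=0 (bin 0000); offset now 4 = byte 0 bit 4; 20 bits remain
Read 2: bits[4:16] width=12 -> value=1203 (bin 010010110011); offset now 16 = byte 2 bit 0; 8 bits remain
Read 3: bits[16:23] width=7 -> value=76 (bin 1001100); offset now 23 = byte 2 bit 7; 1 bits remain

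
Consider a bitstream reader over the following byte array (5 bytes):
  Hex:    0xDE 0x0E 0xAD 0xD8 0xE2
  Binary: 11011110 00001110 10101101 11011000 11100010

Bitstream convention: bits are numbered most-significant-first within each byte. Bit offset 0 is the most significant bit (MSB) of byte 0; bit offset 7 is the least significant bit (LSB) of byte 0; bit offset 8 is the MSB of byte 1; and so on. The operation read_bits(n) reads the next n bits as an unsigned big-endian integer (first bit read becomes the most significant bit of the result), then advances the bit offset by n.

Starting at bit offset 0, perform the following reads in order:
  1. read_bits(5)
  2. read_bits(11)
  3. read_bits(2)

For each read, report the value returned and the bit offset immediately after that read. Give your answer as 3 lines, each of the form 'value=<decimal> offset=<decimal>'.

Read 1: bits[0:5] width=5 -> value=27 (bin 11011); offset now 5 = byte 0 bit 5; 35 bits remain
Read 2: bits[5:16] width=11 -> value=1550 (bin 11000001110); offset now 16 = byte 2 bit 0; 24 bits remain
Read 3: bits[16:18] width=2 -> value=2 (bin 10); offset now 18 = byte 2 bit 2; 22 bits remain

Answer: value=27 offset=5
value=1550 offset=16
value=2 offset=18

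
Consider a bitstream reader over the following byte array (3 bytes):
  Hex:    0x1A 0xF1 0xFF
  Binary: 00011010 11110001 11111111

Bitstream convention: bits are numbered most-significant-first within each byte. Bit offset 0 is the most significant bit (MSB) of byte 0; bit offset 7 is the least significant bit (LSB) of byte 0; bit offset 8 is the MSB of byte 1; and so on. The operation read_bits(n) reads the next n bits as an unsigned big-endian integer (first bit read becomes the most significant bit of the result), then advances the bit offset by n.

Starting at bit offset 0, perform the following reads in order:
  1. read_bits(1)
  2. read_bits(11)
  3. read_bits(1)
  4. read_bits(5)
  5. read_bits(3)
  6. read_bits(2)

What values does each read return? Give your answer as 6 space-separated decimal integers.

Read 1: bits[0:1] width=1 -> value=0 (bin 0); offset now 1 = byte 0 bit 1; 23 bits remain
Read 2: bits[1:12] width=11 -> value=431 (bin 00110101111); offset now 12 = byte 1 bit 4; 12 bits remain
Read 3: bits[12:13] width=1 -> value=0 (bin 0); offset now 13 = byte 1 bit 5; 11 bits remain
Read 4: bits[13:18] width=5 -> value=7 (bin 00111); offset now 18 = byte 2 bit 2; 6 bits remain
Read 5: bits[18:21] width=3 -> value=7 (bin 111); offset now 21 = byte 2 bit 5; 3 bits remain
Read 6: bits[21:23] width=2 -> value=3 (bin 11); offset now 23 = byte 2 bit 7; 1 bits remain

Answer: 0 431 0 7 7 3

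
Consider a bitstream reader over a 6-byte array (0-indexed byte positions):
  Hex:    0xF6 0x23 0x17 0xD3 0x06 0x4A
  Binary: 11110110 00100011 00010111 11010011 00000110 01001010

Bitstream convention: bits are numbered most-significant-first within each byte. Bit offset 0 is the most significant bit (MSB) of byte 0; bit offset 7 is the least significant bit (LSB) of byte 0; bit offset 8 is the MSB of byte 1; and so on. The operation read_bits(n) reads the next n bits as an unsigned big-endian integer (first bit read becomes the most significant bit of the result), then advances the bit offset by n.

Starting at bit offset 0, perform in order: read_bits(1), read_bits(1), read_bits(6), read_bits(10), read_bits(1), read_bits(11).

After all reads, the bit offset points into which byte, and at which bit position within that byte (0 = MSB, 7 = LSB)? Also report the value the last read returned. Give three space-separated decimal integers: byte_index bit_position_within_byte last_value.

Answer: 3 6 1524

Derivation:
Read 1: bits[0:1] width=1 -> value=1 (bin 1); offset now 1 = byte 0 bit 1; 47 bits remain
Read 2: bits[1:2] width=1 -> value=1 (bin 1); offset now 2 = byte 0 bit 2; 46 bits remain
Read 3: bits[2:8] width=6 -> value=54 (bin 110110); offset now 8 = byte 1 bit 0; 40 bits remain
Read 4: bits[8:18] width=10 -> value=140 (bin 0010001100); offset now 18 = byte 2 bit 2; 30 bits remain
Read 5: bits[18:19] width=1 -> value=0 (bin 0); offset now 19 = byte 2 bit 3; 29 bits remain
Read 6: bits[19:30] width=11 -> value=1524 (bin 10111110100); offset now 30 = byte 3 bit 6; 18 bits remain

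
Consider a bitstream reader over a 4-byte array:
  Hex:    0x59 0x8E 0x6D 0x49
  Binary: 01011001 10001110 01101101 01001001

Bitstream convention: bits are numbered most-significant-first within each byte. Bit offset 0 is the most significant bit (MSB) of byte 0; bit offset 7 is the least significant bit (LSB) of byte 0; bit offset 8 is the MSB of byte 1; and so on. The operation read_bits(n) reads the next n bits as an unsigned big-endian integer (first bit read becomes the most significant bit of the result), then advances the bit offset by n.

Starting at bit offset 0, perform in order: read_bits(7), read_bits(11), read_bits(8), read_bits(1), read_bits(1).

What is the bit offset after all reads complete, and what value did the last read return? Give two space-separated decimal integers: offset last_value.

Read 1: bits[0:7] width=7 -> value=44 (bin 0101100); offset now 7 = byte 0 bit 7; 25 bits remain
Read 2: bits[7:18] width=11 -> value=1593 (bin 11000111001); offset now 18 = byte 2 bit 2; 14 bits remain
Read 3: bits[18:26] width=8 -> value=181 (bin 10110101); offset now 26 = byte 3 bit 2; 6 bits remain
Read 4: bits[26:27] width=1 -> value=0 (bin 0); offset now 27 = byte 3 bit 3; 5 bits remain
Read 5: bits[27:28] width=1 -> value=0 (bin 0); offset now 28 = byte 3 bit 4; 4 bits remain

Answer: 28 0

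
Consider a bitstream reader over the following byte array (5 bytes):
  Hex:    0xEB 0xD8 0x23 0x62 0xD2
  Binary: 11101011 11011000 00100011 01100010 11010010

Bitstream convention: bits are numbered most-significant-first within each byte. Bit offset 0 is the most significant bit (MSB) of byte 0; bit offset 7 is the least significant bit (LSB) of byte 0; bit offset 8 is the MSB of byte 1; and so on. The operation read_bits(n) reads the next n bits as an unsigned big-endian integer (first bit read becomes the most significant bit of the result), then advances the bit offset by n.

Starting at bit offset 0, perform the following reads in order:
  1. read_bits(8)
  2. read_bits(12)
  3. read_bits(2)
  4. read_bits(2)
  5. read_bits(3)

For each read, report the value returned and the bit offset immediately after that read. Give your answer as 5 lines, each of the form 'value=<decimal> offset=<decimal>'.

Read 1: bits[0:8] width=8 -> value=235 (bin 11101011); offset now 8 = byte 1 bit 0; 32 bits remain
Read 2: bits[8:20] width=12 -> value=3458 (bin 110110000010); offset now 20 = byte 2 bit 4; 20 bits remain
Read 3: bits[20:22] width=2 -> value=0 (bin 00); offset now 22 = byte 2 bit 6; 18 bits remain
Read 4: bits[22:24] width=2 -> value=3 (bin 11); offset now 24 = byte 3 bit 0; 16 bits remain
Read 5: bits[24:27] width=3 -> value=3 (bin 011); offset now 27 = byte 3 bit 3; 13 bits remain

Answer: value=235 offset=8
value=3458 offset=20
value=0 offset=22
value=3 offset=24
value=3 offset=27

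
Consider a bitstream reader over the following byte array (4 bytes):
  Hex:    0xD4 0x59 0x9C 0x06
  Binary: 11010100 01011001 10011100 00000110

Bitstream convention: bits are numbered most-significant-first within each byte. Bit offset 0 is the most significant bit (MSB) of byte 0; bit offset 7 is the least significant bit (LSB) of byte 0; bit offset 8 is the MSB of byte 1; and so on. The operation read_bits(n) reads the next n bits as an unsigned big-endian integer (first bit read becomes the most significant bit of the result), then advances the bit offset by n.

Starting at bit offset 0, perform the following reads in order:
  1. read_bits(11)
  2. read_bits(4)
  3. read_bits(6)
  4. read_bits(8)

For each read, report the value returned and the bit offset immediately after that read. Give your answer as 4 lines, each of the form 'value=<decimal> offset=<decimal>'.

Read 1: bits[0:11] width=11 -> value=1698 (bin 11010100010); offset now 11 = byte 1 bit 3; 21 bits remain
Read 2: bits[11:15] width=4 -> value=12 (bin 1100); offset now 15 = byte 1 bit 7; 17 bits remain
Read 3: bits[15:21] width=6 -> value=51 (bin 110011); offset now 21 = byte 2 bit 5; 11 bits remain
Read 4: bits[21:29] width=8 -> value=128 (bin 10000000); offset now 29 = byte 3 bit 5; 3 bits remain

Answer: value=1698 offset=11
value=12 offset=15
value=51 offset=21
value=128 offset=29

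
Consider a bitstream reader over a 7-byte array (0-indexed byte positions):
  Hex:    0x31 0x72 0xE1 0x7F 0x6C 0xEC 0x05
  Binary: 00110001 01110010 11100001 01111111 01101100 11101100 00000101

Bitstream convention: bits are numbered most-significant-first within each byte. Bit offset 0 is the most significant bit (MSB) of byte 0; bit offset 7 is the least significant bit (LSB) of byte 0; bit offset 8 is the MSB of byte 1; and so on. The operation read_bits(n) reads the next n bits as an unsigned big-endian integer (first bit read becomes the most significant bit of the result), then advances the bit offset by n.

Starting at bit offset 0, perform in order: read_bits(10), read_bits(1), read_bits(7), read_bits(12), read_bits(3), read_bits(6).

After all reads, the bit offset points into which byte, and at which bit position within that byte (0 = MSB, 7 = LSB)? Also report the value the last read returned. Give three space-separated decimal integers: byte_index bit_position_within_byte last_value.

Read 1: bits[0:10] width=10 -> value=197 (bin 0011000101); offset now 10 = byte 1 bit 2; 46 bits remain
Read 2: bits[10:11] width=1 -> value=1 (bin 1); offset now 11 = byte 1 bit 3; 45 bits remain
Read 3: bits[11:18] width=7 -> value=75 (bin 1001011); offset now 18 = byte 2 bit 2; 38 bits remain
Read 4: bits[18:30] width=12 -> value=2143 (bin 100001011111); offset now 30 = byte 3 bit 6; 26 bits remain
Read 5: bits[30:33] width=3 -> value=6 (bin 110); offset now 33 = byte 4 bit 1; 23 bits remain
Read 6: bits[33:39] width=6 -> value=54 (bin 110110); offset now 39 = byte 4 bit 7; 17 bits remain

Answer: 4 7 54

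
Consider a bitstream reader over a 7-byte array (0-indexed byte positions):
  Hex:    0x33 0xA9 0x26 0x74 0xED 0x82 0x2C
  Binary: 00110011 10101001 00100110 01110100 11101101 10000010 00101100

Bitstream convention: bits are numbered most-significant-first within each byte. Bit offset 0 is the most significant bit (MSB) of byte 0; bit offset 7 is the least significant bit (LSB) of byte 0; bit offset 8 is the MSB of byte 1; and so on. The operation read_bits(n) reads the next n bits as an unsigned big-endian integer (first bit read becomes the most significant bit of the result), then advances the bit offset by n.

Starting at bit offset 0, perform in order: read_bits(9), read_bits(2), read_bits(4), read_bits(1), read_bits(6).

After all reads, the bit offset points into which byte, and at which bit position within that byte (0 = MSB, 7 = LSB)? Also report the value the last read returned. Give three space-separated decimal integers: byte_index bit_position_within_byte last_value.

Answer: 2 6 9

Derivation:
Read 1: bits[0:9] width=9 -> value=103 (bin 001100111); offset now 9 = byte 1 bit 1; 47 bits remain
Read 2: bits[9:11] width=2 -> value=1 (bin 01); offset now 11 = byte 1 bit 3; 45 bits remain
Read 3: bits[11:15] width=4 -> value=4 (bin 0100); offset now 15 = byte 1 bit 7; 41 bits remain
Read 4: bits[15:16] width=1 -> value=1 (bin 1); offset now 16 = byte 2 bit 0; 40 bits remain
Read 5: bits[16:22] width=6 -> value=9 (bin 001001); offset now 22 = byte 2 bit 6; 34 bits remain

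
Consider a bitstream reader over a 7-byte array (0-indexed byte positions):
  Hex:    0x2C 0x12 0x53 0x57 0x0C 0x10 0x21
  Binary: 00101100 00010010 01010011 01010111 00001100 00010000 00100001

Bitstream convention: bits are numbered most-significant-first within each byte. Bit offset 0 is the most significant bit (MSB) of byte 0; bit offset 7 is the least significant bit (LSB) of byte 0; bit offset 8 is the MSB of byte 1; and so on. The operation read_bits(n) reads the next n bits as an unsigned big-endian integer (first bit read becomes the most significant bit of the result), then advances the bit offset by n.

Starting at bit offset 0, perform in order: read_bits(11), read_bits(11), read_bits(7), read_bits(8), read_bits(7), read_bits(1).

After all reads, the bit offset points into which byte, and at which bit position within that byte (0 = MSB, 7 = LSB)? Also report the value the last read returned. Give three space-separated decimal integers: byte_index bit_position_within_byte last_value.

Read 1: bits[0:11] width=11 -> value=352 (bin 00101100000); offset now 11 = byte 1 bit 3; 45 bits remain
Read 2: bits[11:22] width=11 -> value=1172 (bin 10010010100); offset now 22 = byte 2 bit 6; 34 bits remain
Read 3: bits[22:29] width=7 -> value=106 (bin 1101010); offset now 29 = byte 3 bit 5; 27 bits remain
Read 4: bits[29:37] width=8 -> value=225 (bin 11100001); offset now 37 = byte 4 bit 5; 19 bits remain
Read 5: bits[37:44] width=7 -> value=65 (bin 1000001); offset now 44 = byte 5 bit 4; 12 bits remain
Read 6: bits[44:45] width=1 -> value=0 (bin 0); offset now 45 = byte 5 bit 5; 11 bits remain

Answer: 5 5 0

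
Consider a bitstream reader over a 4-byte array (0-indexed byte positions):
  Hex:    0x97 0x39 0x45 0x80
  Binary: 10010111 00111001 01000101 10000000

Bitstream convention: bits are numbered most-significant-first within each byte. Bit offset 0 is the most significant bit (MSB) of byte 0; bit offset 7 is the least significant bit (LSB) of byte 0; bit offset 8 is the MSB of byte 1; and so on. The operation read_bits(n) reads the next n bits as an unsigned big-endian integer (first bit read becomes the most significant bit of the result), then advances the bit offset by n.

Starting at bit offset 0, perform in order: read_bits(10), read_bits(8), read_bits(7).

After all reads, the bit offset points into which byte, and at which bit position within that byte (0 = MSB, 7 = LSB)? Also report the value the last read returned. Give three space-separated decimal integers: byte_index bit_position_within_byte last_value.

Read 1: bits[0:10] width=10 -> value=604 (bin 1001011100); offset now 10 = byte 1 bit 2; 22 bits remain
Read 2: bits[10:18] width=8 -> value=229 (bin 11100101); offset now 18 = byte 2 bit 2; 14 bits remain
Read 3: bits[18:25] width=7 -> value=11 (bin 0001011); offset now 25 = byte 3 bit 1; 7 bits remain

Answer: 3 1 11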